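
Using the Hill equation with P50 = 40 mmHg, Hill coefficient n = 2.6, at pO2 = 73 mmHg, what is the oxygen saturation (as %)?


Y = pO2^n / (P50^n + pO2^n)
Y = 73^2.6 / (40^2.6 + 73^2.6)
Y = 82.69%

82.69%


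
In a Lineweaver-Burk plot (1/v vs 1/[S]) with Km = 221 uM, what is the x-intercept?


x-intercept = -1/Km
= -1/221
= -0.0045 1/uM

-0.0045 1/uM


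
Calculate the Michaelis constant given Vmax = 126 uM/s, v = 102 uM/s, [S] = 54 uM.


Km = [S] * (Vmax - v) / v
Km = 54 * (126 - 102) / 102
Km = 12.7059 uM

12.7059 uM


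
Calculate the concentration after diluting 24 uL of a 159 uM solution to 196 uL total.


C2 = C1 * V1 / V2
C2 = 159 * 24 / 196
C2 = 19.4694 uM

19.4694 uM


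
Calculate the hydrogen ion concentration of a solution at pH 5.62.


[H+] = 10^(-pH)
[H+] = 10^(-5.62)
[H+] = 2.399e-06 M

2.399e-06 M


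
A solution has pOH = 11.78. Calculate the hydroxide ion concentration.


[OH-] = 10^(-pOH)
[OH-] = 10^(-11.78)
[OH-] = 1.660e-12 M

1.660e-12 M


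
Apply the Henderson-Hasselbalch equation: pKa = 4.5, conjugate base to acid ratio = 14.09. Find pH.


pH = pKa + log10([A-]/[HA])
pH = 4.5 + log10(14.09)
pH = 5.6489

5.6489


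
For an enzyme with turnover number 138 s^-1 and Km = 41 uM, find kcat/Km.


Catalytic efficiency = kcat / Km
= 138 / 41
= 3.3659 uM^-1*s^-1

3.3659 uM^-1*s^-1


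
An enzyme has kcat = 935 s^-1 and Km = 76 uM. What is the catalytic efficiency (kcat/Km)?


Catalytic efficiency = kcat / Km
= 935 / 76
= 12.3026 uM^-1*s^-1

12.3026 uM^-1*s^-1


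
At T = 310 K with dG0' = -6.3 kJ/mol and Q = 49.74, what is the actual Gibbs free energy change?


dG = dG0' + RT * ln(Q) / 1000
dG = -6.3 + 8.314 * 310 * ln(49.74) / 1000
dG = 3.7692 kJ/mol

3.7692 kJ/mol


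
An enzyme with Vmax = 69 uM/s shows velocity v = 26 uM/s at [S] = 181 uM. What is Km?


Km = [S] * (Vmax - v) / v
Km = 181 * (69 - 26) / 26
Km = 299.3462 uM

299.3462 uM


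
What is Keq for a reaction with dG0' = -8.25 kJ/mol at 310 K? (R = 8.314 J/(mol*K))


Keq = exp(-dG0 * 1000 / (R * T))
Keq = exp(-(-8.25) * 1000 / (8.314 * 310))
Keq = 24.5565

24.5565


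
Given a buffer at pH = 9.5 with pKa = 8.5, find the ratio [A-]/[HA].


[A-]/[HA] = 10^(pH - pKa)
= 10^(9.5 - 8.5)
= 10.0

10.0


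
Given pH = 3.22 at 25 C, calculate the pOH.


pOH = 14 - pH
pOH = 14 - 3.22
pOH = 10.78

10.78


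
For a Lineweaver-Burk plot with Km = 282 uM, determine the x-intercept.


x-intercept = -1/Km
= -1/282
= -0.0035 1/uM

-0.0035 1/uM


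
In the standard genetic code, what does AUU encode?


Standard genetic code lookup.
Codon AUU -> Ile

Ile


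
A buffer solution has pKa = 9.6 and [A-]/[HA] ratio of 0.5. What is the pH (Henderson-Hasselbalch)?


pH = pKa + log10([A-]/[HA])
pH = 9.6 + log10(0.5)
pH = 9.299

9.299


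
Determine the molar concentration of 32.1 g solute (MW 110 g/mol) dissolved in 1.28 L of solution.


C = (mass / MW) / volume
C = (32.1 / 110) / 1.28
C = 0.228 M

0.228 M


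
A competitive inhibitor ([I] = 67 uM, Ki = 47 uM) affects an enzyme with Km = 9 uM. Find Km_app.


Km_app = Km * (1 + [I]/Ki)
Km_app = 9 * (1 + 67/47)
Km_app = 21.8298 uM

21.8298 uM


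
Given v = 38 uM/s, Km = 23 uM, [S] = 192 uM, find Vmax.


Vmax = v * (Km + [S]) / [S]
Vmax = 38 * (23 + 192) / 192
Vmax = 42.5521 uM/s

42.5521 uM/s


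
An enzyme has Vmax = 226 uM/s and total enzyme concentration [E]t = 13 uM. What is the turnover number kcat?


kcat = Vmax / [E]t
kcat = 226 / 13
kcat = 17.3846 s^-1

17.3846 s^-1


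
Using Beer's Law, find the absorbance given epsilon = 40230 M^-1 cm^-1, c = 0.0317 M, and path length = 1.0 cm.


A = epsilon * c * l
A = 40230 * 0.0317 * 1.0
A = 1275.291

1275.291


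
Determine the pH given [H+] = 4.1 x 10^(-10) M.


pH = -log10([H+])
pH = -log10(4.1 x 10^(-10))
pH = 9.3872

9.3872


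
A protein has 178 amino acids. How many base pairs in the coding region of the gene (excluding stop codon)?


Each amino acid = 1 codon = 3 bp
bp = 178 * 3 = 534 bp

534 bp


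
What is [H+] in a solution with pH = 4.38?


[H+] = 10^(-pH)
[H+] = 10^(-4.38)
[H+] = 4.169e-05 M

4.169e-05 M


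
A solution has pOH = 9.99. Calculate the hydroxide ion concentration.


[OH-] = 10^(-pOH)
[OH-] = 10^(-9.99)
[OH-] = 1.023e-10 M

1.023e-10 M


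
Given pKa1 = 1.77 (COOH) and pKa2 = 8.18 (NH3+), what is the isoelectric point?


pI = (pKa1 + pKa2) / 2
pI = (1.77 + 8.18) / 2
pI = 4.975

4.975


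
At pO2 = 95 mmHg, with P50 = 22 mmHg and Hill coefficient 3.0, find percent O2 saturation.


Y = pO2^n / (P50^n + pO2^n)
Y = 95^3.0 / (22^3.0 + 95^3.0)
Y = 98.77%

98.77%


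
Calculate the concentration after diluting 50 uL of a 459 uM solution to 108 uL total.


C2 = C1 * V1 / V2
C2 = 459 * 50 / 108
C2 = 212.5 uM

212.5 uM


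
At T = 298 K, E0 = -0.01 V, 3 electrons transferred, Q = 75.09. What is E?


E = E0 - (RT/nF) * ln(Q)
E = -0.01 - (8.314 * 298 / (3 * 96485)) * ln(75.09)
E = -0.047 V

-0.047 V


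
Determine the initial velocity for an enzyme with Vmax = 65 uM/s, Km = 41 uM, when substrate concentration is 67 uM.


v = Vmax * [S] / (Km + [S])
v = 65 * 67 / (41 + 67)
v = 40.3241 uM/s

40.3241 uM/s


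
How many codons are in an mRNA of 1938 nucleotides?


codons = nucleotides / 3
codons = 1938 / 3 = 646

646


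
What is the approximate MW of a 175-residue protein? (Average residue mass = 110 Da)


MW = n_residues * 110 Da
MW = 175 * 110
MW = 19250 Da

19250 Da


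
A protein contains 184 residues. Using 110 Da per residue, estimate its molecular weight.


MW = n_residues * 110 Da
MW = 184 * 110
MW = 20240 Da

20240 Da


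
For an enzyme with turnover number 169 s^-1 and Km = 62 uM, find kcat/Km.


Catalytic efficiency = kcat / Km
= 169 / 62
= 2.7258 uM^-1*s^-1

2.7258 uM^-1*s^-1


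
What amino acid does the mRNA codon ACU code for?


Standard genetic code lookup.
Codon ACU -> Thr

Thr


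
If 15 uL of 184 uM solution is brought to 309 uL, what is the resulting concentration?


C2 = C1 * V1 / V2
C2 = 184 * 15 / 309
C2 = 8.932 uM

8.932 uM


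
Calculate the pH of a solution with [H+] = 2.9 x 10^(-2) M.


pH = -log10([H+])
pH = -log10(2.9 x 10^(-2))
pH = 1.5376

1.5376


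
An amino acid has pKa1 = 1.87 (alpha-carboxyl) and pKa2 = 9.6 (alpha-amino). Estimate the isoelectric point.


pI = (pKa1 + pKa2) / 2
pI = (1.87 + 9.6) / 2
pI = 5.735

5.735


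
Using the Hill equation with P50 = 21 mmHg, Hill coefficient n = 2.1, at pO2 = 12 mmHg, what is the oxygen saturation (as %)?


Y = pO2^n / (P50^n + pO2^n)
Y = 12^2.1 / (21^2.1 + 12^2.1)
Y = 23.59%

23.59%


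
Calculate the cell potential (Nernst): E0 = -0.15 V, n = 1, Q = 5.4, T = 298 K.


E = E0 - (RT/nF) * ln(Q)
E = -0.15 - (8.314 * 298 / (1 * 96485)) * ln(5.4)
E = -0.1933 V

-0.1933 V


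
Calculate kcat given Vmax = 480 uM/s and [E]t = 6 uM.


kcat = Vmax / [E]t
kcat = 480 / 6
kcat = 80.0 s^-1

80.0 s^-1


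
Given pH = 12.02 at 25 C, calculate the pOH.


pOH = 14 - pH
pOH = 14 - 12.02
pOH = 1.98

1.98


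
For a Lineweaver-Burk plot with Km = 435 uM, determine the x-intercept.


x-intercept = -1/Km
= -1/435
= -0.0023 1/uM

-0.0023 1/uM


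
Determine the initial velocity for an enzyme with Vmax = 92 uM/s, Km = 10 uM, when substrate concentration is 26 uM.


v = Vmax * [S] / (Km + [S])
v = 92 * 26 / (10 + 26)
v = 66.4444 uM/s

66.4444 uM/s


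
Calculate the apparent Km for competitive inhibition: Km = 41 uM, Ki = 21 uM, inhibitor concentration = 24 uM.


Km_app = Km * (1 + [I]/Ki)
Km_app = 41 * (1 + 24/21)
Km_app = 87.8571 uM

87.8571 uM


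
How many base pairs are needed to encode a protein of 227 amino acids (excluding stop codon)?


Each amino acid = 1 codon = 3 bp
bp = 227 * 3 = 681 bp

681 bp


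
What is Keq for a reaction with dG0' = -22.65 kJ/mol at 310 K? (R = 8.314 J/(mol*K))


Keq = exp(-dG0 * 1000 / (R * T))
Keq = exp(-(-22.65) * 1000 / (8.314 * 310))
Keq = 6555.9637

6555.9637


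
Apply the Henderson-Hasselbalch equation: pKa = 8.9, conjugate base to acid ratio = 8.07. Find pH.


pH = pKa + log10([A-]/[HA])
pH = 8.9 + log10(8.07)
pH = 9.8069

9.8069


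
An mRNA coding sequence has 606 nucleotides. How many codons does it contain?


codons = nucleotides / 3
codons = 606 / 3 = 202

202


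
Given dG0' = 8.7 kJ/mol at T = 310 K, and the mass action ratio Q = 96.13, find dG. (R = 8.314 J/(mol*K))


dG = dG0' + RT * ln(Q) / 1000
dG = 8.7 + 8.314 * 310 * ln(96.13) / 1000
dG = 20.4674 kJ/mol

20.4674 kJ/mol


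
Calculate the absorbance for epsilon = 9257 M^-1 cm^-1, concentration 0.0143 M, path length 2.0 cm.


A = epsilon * c * l
A = 9257 * 0.0143 * 2.0
A = 264.7502

264.7502


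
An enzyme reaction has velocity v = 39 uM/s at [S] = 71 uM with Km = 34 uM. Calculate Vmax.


Vmax = v * (Km + [S]) / [S]
Vmax = 39 * (34 + 71) / 71
Vmax = 57.6761 uM/s

57.6761 uM/s


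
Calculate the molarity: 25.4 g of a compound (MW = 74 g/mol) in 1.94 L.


C = (mass / MW) / volume
C = (25.4 / 74) / 1.94
C = 0.1769 M

0.1769 M


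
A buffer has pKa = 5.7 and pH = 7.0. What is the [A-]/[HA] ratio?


[A-]/[HA] = 10^(pH - pKa)
= 10^(7.0 - 5.7)
= 19.9526

19.9526


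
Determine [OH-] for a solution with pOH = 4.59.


[OH-] = 10^(-pOH)
[OH-] = 10^(-4.59)
[OH-] = 2.570e-05 M

2.570e-05 M


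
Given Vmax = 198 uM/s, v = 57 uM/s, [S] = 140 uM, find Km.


Km = [S] * (Vmax - v) / v
Km = 140 * (198 - 57) / 57
Km = 346.3158 uM

346.3158 uM


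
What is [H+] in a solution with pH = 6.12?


[H+] = 10^(-pH)
[H+] = 10^(-6.12)
[H+] = 7.586e-07 M

7.586e-07 M


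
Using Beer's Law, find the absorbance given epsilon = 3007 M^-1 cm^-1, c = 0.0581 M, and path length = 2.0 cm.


A = epsilon * c * l
A = 3007 * 0.0581 * 2.0
A = 349.4134

349.4134


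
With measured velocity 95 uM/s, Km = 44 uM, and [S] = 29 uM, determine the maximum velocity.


Vmax = v * (Km + [S]) / [S]
Vmax = 95 * (44 + 29) / 29
Vmax = 239.1379 uM/s

239.1379 uM/s


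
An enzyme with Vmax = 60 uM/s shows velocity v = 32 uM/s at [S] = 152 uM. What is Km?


Km = [S] * (Vmax - v) / v
Km = 152 * (60 - 32) / 32
Km = 133.0 uM

133.0 uM


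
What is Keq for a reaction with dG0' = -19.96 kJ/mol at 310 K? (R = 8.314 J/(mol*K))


Keq = exp(-dG0 * 1000 / (R * T))
Keq = exp(-(-19.96) * 1000 / (8.314 * 310))
Keq = 2308.651

2308.651


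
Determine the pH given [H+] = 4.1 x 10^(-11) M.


pH = -log10([H+])
pH = -log10(4.1 x 10^(-11))
pH = 10.3872

10.3872


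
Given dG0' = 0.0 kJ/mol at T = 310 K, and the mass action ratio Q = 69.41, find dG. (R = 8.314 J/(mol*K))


dG = dG0' + RT * ln(Q) / 1000
dG = 0.0 + 8.314 * 310 * ln(69.41) / 1000
dG = 10.928 kJ/mol

10.928 kJ/mol


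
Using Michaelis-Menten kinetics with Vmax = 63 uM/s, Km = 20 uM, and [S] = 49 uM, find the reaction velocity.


v = Vmax * [S] / (Km + [S])
v = 63 * 49 / (20 + 49)
v = 44.7391 uM/s

44.7391 uM/s


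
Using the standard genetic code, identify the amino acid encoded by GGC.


Standard genetic code lookup.
Codon GGC -> Gly

Gly


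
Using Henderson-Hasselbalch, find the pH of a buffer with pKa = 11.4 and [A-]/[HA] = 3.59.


pH = pKa + log10([A-]/[HA])
pH = 11.4 + log10(3.59)
pH = 11.9551

11.9551


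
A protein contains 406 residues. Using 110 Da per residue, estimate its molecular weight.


MW = n_residues * 110 Da
MW = 406 * 110
MW = 44660 Da

44660 Da


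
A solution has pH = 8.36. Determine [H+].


[H+] = 10^(-pH)
[H+] = 10^(-8.36)
[H+] = 4.365e-09 M

4.365e-09 M


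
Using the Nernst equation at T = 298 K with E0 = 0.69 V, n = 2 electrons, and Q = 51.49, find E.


E = E0 - (RT/nF) * ln(Q)
E = 0.69 - (8.314 * 298 / (2 * 96485)) * ln(51.49)
E = 0.6394 V

0.6394 V


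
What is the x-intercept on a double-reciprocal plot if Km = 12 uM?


x-intercept = -1/Km
= -1/12
= -0.0833 1/uM

-0.0833 1/uM


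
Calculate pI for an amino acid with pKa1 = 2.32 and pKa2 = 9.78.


pI = (pKa1 + pKa2) / 2
pI = (2.32 + 9.78) / 2
pI = 6.05

6.05


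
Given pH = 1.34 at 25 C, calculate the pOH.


pOH = 14 - pH
pOH = 14 - 1.34
pOH = 12.66

12.66


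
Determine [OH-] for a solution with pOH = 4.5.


[OH-] = 10^(-pOH)
[OH-] = 10^(-4.5)
[OH-] = 3.162e-05 M

3.162e-05 M


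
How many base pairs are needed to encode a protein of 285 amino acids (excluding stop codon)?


Each amino acid = 1 codon = 3 bp
bp = 285 * 3 = 855 bp

855 bp


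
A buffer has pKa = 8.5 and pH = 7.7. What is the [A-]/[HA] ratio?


[A-]/[HA] = 10^(pH - pKa)
= 10^(7.7 - 8.5)
= 0.1585

0.1585


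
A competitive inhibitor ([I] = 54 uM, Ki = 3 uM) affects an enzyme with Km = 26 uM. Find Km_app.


Km_app = Km * (1 + [I]/Ki)
Km_app = 26 * (1 + 54/3)
Km_app = 494.0 uM

494.0 uM


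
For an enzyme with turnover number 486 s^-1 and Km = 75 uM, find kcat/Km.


Catalytic efficiency = kcat / Km
= 486 / 75
= 6.48 uM^-1*s^-1

6.48 uM^-1*s^-1


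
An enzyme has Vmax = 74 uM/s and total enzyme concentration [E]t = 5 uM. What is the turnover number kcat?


kcat = Vmax / [E]t
kcat = 74 / 5
kcat = 14.8 s^-1

14.8 s^-1


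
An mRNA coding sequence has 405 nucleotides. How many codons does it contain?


codons = nucleotides / 3
codons = 405 / 3 = 135

135


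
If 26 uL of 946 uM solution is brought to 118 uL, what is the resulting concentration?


C2 = C1 * V1 / V2
C2 = 946 * 26 / 118
C2 = 208.4407 uM

208.4407 uM


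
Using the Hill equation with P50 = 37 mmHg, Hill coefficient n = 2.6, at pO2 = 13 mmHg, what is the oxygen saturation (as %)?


Y = pO2^n / (P50^n + pO2^n)
Y = 13^2.6 / (37^2.6 + 13^2.6)
Y = 6.18%

6.18%


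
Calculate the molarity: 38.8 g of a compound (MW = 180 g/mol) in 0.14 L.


C = (mass / MW) / volume
C = (38.8 / 180) / 0.14
C = 1.5397 M

1.5397 M


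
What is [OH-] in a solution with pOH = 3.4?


[OH-] = 10^(-pOH)
[OH-] = 10^(-3.4)
[OH-] = 3.981e-04 M

3.981e-04 M


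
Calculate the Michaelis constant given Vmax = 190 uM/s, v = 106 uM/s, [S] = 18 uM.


Km = [S] * (Vmax - v) / v
Km = 18 * (190 - 106) / 106
Km = 14.2642 uM

14.2642 uM


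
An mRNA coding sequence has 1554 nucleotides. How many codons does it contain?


codons = nucleotides / 3
codons = 1554 / 3 = 518

518


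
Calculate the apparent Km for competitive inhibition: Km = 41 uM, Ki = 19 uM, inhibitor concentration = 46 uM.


Km_app = Km * (1 + [I]/Ki)
Km_app = 41 * (1 + 46/19)
Km_app = 140.2632 uM

140.2632 uM


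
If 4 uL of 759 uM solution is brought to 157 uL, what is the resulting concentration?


C2 = C1 * V1 / V2
C2 = 759 * 4 / 157
C2 = 19.3376 uM

19.3376 uM


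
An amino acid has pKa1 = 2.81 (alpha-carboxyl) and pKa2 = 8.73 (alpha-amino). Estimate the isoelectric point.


pI = (pKa1 + pKa2) / 2
pI = (2.81 + 8.73) / 2
pI = 5.77

5.77


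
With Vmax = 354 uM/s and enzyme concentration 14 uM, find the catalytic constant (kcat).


kcat = Vmax / [E]t
kcat = 354 / 14
kcat = 25.2857 s^-1

25.2857 s^-1


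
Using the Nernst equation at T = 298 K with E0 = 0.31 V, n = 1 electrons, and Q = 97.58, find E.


E = E0 - (RT/nF) * ln(Q)
E = 0.31 - (8.314 * 298 / (1 * 96485)) * ln(97.58)
E = 0.1924 V

0.1924 V


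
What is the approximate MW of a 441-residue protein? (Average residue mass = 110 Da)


MW = n_residues * 110 Da
MW = 441 * 110
MW = 48510 Da

48510 Da


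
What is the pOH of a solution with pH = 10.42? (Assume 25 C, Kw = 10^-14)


pOH = 14 - pH
pOH = 14 - 10.42
pOH = 3.58

3.58


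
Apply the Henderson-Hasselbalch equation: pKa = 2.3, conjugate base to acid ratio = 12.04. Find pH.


pH = pKa + log10([A-]/[HA])
pH = 2.3 + log10(12.04)
pH = 3.3806

3.3806


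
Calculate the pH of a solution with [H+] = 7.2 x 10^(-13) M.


pH = -log10([H+])
pH = -log10(7.2 x 10^(-13))
pH = 12.1427

12.1427


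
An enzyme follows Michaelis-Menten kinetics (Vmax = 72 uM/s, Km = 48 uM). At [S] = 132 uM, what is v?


v = Vmax * [S] / (Km + [S])
v = 72 * 132 / (48 + 132)
v = 52.8 uM/s

52.8 uM/s


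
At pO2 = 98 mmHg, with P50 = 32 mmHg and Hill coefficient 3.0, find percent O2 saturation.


Y = pO2^n / (P50^n + pO2^n)
Y = 98^3.0 / (32^3.0 + 98^3.0)
Y = 96.64%

96.64%


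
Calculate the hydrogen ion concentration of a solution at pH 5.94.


[H+] = 10^(-pH)
[H+] = 10^(-5.94)
[H+] = 1.148e-06 M

1.148e-06 M


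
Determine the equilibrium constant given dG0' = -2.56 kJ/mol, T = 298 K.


Keq = exp(-dG0 * 1000 / (R * T))
Keq = exp(-(-2.56) * 1000 / (8.314 * 298))
Keq = 2.8102

2.8102


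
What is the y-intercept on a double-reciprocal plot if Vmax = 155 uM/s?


y-intercept = 1/Vmax
= 1/155
= 0.0065 s/uM

0.0065 s/uM


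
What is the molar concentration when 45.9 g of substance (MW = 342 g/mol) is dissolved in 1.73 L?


C = (mass / MW) / volume
C = (45.9 / 342) / 1.73
C = 0.0776 M

0.0776 M


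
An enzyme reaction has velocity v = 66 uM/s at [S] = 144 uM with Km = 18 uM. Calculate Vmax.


Vmax = v * (Km + [S]) / [S]
Vmax = 66 * (18 + 144) / 144
Vmax = 74.25 uM/s

74.25 uM/s


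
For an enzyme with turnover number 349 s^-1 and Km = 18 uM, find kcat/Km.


Catalytic efficiency = kcat / Km
= 349 / 18
= 19.3889 uM^-1*s^-1

19.3889 uM^-1*s^-1


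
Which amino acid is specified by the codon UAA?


Standard genetic code lookup.
Codon UAA -> Stop

Stop


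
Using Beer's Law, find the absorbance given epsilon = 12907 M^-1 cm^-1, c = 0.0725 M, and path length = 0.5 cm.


A = epsilon * c * l
A = 12907 * 0.0725 * 0.5
A = 467.8787

467.8787


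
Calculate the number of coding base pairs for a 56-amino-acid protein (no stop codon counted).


Each amino acid = 1 codon = 3 bp
bp = 56 * 3 = 168 bp

168 bp


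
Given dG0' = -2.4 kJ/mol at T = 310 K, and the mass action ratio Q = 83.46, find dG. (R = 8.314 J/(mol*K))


dG = dG0' + RT * ln(Q) / 1000
dG = -2.4 + 8.314 * 310 * ln(83.46) / 1000
dG = 9.0031 kJ/mol

9.0031 kJ/mol


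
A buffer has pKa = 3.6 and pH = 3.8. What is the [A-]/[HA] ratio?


[A-]/[HA] = 10^(pH - pKa)
= 10^(3.8 - 3.6)
= 1.5849

1.5849


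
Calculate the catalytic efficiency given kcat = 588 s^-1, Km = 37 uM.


Catalytic efficiency = kcat / Km
= 588 / 37
= 15.8919 uM^-1*s^-1

15.8919 uM^-1*s^-1


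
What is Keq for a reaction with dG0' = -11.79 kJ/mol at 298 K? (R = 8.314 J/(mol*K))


Keq = exp(-dG0 * 1000 / (R * T))
Keq = exp(-(-11.79) * 1000 / (8.314 * 298))
Keq = 116.5932

116.5932


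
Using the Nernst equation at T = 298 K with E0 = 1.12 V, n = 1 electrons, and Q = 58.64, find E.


E = E0 - (RT/nF) * ln(Q)
E = 1.12 - (8.314 * 298 / (1 * 96485)) * ln(58.64)
E = 1.0155 V

1.0155 V


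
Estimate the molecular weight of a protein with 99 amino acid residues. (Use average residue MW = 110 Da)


MW = n_residues * 110 Da
MW = 99 * 110
MW = 10890 Da

10890 Da


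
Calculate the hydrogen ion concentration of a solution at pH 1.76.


[H+] = 10^(-pH)
[H+] = 10^(-1.76)
[H+] = 0.0174 M

0.0174 M


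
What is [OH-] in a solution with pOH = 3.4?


[OH-] = 10^(-pOH)
[OH-] = 10^(-3.4)
[OH-] = 3.981e-04 M

3.981e-04 M


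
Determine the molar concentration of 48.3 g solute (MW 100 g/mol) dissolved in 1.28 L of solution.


C = (mass / MW) / volume
C = (48.3 / 100) / 1.28
C = 0.3773 M

0.3773 M


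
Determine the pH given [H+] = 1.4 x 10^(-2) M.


pH = -log10([H+])
pH = -log10(1.4 x 10^(-2))
pH = 1.8539

1.8539


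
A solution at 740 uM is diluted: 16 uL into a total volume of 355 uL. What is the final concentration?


C2 = C1 * V1 / V2
C2 = 740 * 16 / 355
C2 = 33.3521 uM

33.3521 uM


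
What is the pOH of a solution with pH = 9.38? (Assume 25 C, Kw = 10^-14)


pOH = 14 - pH
pOH = 14 - 9.38
pOH = 4.62

4.62


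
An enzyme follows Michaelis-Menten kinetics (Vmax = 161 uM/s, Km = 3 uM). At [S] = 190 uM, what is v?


v = Vmax * [S] / (Km + [S])
v = 161 * 190 / (3 + 190)
v = 158.4974 uM/s

158.4974 uM/s


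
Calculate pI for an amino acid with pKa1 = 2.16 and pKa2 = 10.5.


pI = (pKa1 + pKa2) / 2
pI = (2.16 + 10.5) / 2
pI = 6.33

6.33


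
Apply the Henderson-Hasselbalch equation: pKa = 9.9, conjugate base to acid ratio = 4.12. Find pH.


pH = pKa + log10([A-]/[HA])
pH = 9.9 + log10(4.12)
pH = 10.5149

10.5149


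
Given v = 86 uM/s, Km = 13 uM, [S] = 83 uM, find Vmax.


Vmax = v * (Km + [S]) / [S]
Vmax = 86 * (13 + 83) / 83
Vmax = 99.4699 uM/s

99.4699 uM/s


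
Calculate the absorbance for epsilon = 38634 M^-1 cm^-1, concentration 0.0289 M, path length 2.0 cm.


A = epsilon * c * l
A = 38634 * 0.0289 * 2.0
A = 2233.0452

2233.0452


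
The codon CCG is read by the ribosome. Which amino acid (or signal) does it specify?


Standard genetic code lookup.
Codon CCG -> Pro

Pro


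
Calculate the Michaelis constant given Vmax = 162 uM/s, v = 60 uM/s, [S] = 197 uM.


Km = [S] * (Vmax - v) / v
Km = 197 * (162 - 60) / 60
Km = 334.9 uM

334.9 uM


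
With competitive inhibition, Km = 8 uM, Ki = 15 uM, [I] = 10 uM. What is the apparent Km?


Km_app = Km * (1 + [I]/Ki)
Km_app = 8 * (1 + 10/15)
Km_app = 13.3333 uM

13.3333 uM


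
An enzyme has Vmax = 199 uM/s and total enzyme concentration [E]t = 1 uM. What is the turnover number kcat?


kcat = Vmax / [E]t
kcat = 199 / 1
kcat = 199.0 s^-1

199.0 s^-1


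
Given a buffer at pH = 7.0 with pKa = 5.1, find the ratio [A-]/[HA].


[A-]/[HA] = 10^(pH - pKa)
= 10^(7.0 - 5.1)
= 79.4328

79.4328


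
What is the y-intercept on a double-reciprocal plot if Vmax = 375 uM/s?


y-intercept = 1/Vmax
= 1/375
= 0.0027 s/uM

0.0027 s/uM


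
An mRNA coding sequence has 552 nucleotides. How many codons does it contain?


codons = nucleotides / 3
codons = 552 / 3 = 184

184


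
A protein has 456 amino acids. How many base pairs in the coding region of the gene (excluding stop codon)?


Each amino acid = 1 codon = 3 bp
bp = 456 * 3 = 1368 bp

1368 bp


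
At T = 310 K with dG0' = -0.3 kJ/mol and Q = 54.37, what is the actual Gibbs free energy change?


dG = dG0' + RT * ln(Q) / 1000
dG = -0.3 + 8.314 * 310 * ln(54.37) / 1000
dG = 9.9986 kJ/mol

9.9986 kJ/mol


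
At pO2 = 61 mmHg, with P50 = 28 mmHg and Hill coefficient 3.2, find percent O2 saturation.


Y = pO2^n / (P50^n + pO2^n)
Y = 61^3.2 / (28^3.2 + 61^3.2)
Y = 92.36%

92.36%


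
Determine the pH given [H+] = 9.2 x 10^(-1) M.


pH = -log10([H+])
pH = -log10(9.2 x 10^(-1))
pH = 0.0362

0.0362


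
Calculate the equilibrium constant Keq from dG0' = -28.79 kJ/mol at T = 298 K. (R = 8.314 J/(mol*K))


Keq = exp(-dG0 * 1000 / (R * T))
Keq = exp(-(-28.79) * 1000 / (8.314 * 298))
Keq = 111329.2788

111329.2788


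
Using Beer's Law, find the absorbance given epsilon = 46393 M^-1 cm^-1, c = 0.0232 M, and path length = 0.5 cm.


A = epsilon * c * l
A = 46393 * 0.0232 * 0.5
A = 538.1588

538.1588


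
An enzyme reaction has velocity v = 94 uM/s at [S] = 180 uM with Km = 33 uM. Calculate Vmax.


Vmax = v * (Km + [S]) / [S]
Vmax = 94 * (33 + 180) / 180
Vmax = 111.2333 uM/s

111.2333 uM/s


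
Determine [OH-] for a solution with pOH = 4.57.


[OH-] = 10^(-pOH)
[OH-] = 10^(-4.57)
[OH-] = 2.692e-05 M

2.692e-05 M


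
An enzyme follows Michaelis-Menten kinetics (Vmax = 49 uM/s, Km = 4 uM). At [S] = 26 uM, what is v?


v = Vmax * [S] / (Km + [S])
v = 49 * 26 / (4 + 26)
v = 42.4667 uM/s

42.4667 uM/s


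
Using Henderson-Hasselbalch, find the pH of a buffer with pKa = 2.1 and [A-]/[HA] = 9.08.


pH = pKa + log10([A-]/[HA])
pH = 2.1 + log10(9.08)
pH = 3.0581

3.0581


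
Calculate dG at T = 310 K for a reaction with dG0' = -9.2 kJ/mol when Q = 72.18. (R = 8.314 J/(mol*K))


dG = dG0' + RT * ln(Q) / 1000
dG = -9.2 + 8.314 * 310 * ln(72.18) / 1000
dG = 1.8289 kJ/mol

1.8289 kJ/mol


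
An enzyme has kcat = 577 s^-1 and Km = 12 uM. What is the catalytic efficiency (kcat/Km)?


Catalytic efficiency = kcat / Km
= 577 / 12
= 48.0833 uM^-1*s^-1

48.0833 uM^-1*s^-1


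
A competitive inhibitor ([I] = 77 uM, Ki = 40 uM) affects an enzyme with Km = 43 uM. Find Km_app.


Km_app = Km * (1 + [I]/Ki)
Km_app = 43 * (1 + 77/40)
Km_app = 125.775 uM

125.775 uM


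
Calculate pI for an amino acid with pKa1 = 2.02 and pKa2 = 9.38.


pI = (pKa1 + pKa2) / 2
pI = (2.02 + 9.38) / 2
pI = 5.7

5.7


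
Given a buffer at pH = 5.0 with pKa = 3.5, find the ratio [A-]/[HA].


[A-]/[HA] = 10^(pH - pKa)
= 10^(5.0 - 3.5)
= 31.6228

31.6228


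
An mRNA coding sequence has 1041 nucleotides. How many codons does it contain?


codons = nucleotides / 3
codons = 1041 / 3 = 347

347


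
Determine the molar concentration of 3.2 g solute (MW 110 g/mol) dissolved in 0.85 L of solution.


C = (mass / MW) / volume
C = (3.2 / 110) / 0.85
C = 0.0342 M

0.0342 M


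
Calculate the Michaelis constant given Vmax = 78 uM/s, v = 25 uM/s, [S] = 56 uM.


Km = [S] * (Vmax - v) / v
Km = 56 * (78 - 25) / 25
Km = 118.72 uM

118.72 uM


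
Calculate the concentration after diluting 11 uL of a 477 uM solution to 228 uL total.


C2 = C1 * V1 / V2
C2 = 477 * 11 / 228
C2 = 23.0132 uM

23.0132 uM


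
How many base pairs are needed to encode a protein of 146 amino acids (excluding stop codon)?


Each amino acid = 1 codon = 3 bp
bp = 146 * 3 = 438 bp

438 bp


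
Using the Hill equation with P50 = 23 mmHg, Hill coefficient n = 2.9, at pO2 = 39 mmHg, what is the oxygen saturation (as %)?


Y = pO2^n / (P50^n + pO2^n)
Y = 39^2.9 / (23^2.9 + 39^2.9)
Y = 82.22%

82.22%


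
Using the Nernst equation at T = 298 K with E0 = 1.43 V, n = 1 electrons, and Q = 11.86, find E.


E = E0 - (RT/nF) * ln(Q)
E = 1.43 - (8.314 * 298 / (1 * 96485)) * ln(11.86)
E = 1.3665 V

1.3665 V


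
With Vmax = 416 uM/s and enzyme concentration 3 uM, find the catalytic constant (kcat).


kcat = Vmax / [E]t
kcat = 416 / 3
kcat = 138.6667 s^-1

138.6667 s^-1


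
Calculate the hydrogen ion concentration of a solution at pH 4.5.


[H+] = 10^(-pH)
[H+] = 10^(-4.5)
[H+] = 3.162e-05 M

3.162e-05 M


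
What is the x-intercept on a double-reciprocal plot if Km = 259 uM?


x-intercept = -1/Km
= -1/259
= -0.0039 1/uM

-0.0039 1/uM


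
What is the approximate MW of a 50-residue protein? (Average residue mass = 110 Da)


MW = n_residues * 110 Da
MW = 50 * 110
MW = 5500 Da

5500 Da


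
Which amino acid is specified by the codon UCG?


Standard genetic code lookup.
Codon UCG -> Ser

Ser


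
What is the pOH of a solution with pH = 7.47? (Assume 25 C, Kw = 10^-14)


pOH = 14 - pH
pOH = 14 - 7.47
pOH = 6.53

6.53


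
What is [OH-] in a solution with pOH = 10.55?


[OH-] = 10^(-pOH)
[OH-] = 10^(-10.55)
[OH-] = 2.818e-11 M

2.818e-11 M


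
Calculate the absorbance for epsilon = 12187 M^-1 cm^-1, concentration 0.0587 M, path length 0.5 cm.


A = epsilon * c * l
A = 12187 * 0.0587 * 0.5
A = 357.6884

357.6884


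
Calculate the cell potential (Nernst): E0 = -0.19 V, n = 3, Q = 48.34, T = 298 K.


E = E0 - (RT/nF) * ln(Q)
E = -0.19 - (8.314 * 298 / (3 * 96485)) * ln(48.34)
E = -0.2232 V

-0.2232 V


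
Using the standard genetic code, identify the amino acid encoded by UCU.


Standard genetic code lookup.
Codon UCU -> Ser

Ser


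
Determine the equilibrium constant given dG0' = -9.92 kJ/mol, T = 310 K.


Keq = exp(-dG0 * 1000 / (R * T))
Keq = exp(-(-9.92) * 1000 / (8.314 * 310))
Keq = 46.9428

46.9428


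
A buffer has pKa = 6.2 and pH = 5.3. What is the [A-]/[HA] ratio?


[A-]/[HA] = 10^(pH - pKa)
= 10^(5.3 - 6.2)
= 0.1259

0.1259


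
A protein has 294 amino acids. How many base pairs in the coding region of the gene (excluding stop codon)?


Each amino acid = 1 codon = 3 bp
bp = 294 * 3 = 882 bp

882 bp


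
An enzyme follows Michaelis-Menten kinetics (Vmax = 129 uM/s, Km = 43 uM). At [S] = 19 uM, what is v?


v = Vmax * [S] / (Km + [S])
v = 129 * 19 / (43 + 19)
v = 39.5323 uM/s

39.5323 uM/s


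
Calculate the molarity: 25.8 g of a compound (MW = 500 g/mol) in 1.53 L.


C = (mass / MW) / volume
C = (25.8 / 500) / 1.53
C = 0.0337 M

0.0337 M


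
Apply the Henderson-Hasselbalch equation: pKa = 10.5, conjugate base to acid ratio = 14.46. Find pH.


pH = pKa + log10([A-]/[HA])
pH = 10.5 + log10(14.46)
pH = 11.6602

11.6602


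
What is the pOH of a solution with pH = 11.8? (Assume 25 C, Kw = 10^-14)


pOH = 14 - pH
pOH = 14 - 11.8
pOH = 2.2

2.2


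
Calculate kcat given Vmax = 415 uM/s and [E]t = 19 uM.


kcat = Vmax / [E]t
kcat = 415 / 19
kcat = 21.8421 s^-1

21.8421 s^-1


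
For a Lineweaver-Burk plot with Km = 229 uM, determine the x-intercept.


x-intercept = -1/Km
= -1/229
= -0.0044 1/uM

-0.0044 1/uM


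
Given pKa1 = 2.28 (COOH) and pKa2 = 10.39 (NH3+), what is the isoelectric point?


pI = (pKa1 + pKa2) / 2
pI = (2.28 + 10.39) / 2
pI = 6.335

6.335


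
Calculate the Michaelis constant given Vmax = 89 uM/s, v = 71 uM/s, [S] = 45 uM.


Km = [S] * (Vmax - v) / v
Km = 45 * (89 - 71) / 71
Km = 11.4085 uM

11.4085 uM


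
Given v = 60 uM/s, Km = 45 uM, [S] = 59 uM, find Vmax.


Vmax = v * (Km + [S]) / [S]
Vmax = 60 * (45 + 59) / 59
Vmax = 105.7627 uM/s

105.7627 uM/s


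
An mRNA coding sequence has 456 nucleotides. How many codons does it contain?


codons = nucleotides / 3
codons = 456 / 3 = 152

152


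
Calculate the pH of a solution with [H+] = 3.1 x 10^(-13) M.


pH = -log10([H+])
pH = -log10(3.1 x 10^(-13))
pH = 12.5086

12.5086


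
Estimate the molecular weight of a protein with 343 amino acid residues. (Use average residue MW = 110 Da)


MW = n_residues * 110 Da
MW = 343 * 110
MW = 37730 Da

37730 Da


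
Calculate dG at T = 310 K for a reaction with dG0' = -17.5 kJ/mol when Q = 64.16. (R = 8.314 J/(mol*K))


dG = dG0' + RT * ln(Q) / 1000
dG = -17.5 + 8.314 * 310 * ln(64.16) / 1000
dG = -6.7747 kJ/mol

-6.7747 kJ/mol


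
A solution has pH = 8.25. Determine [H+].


[H+] = 10^(-pH)
[H+] = 10^(-8.25)
[H+] = 5.623e-09 M

5.623e-09 M


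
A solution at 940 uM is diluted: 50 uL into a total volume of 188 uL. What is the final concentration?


C2 = C1 * V1 / V2
C2 = 940 * 50 / 188
C2 = 250.0 uM

250.0 uM


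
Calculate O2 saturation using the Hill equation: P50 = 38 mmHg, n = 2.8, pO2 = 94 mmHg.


Y = pO2^n / (P50^n + pO2^n)
Y = 94^2.8 / (38^2.8 + 94^2.8)
Y = 92.66%

92.66%


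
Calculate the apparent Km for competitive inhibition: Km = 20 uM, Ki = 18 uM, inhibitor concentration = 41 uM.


Km_app = Km * (1 + [I]/Ki)
Km_app = 20 * (1 + 41/18)
Km_app = 65.5556 uM

65.5556 uM


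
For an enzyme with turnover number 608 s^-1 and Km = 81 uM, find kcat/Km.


Catalytic efficiency = kcat / Km
= 608 / 81
= 7.5062 uM^-1*s^-1

7.5062 uM^-1*s^-1


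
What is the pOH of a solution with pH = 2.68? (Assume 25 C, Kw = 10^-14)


pOH = 14 - pH
pOH = 14 - 2.68
pOH = 11.32

11.32


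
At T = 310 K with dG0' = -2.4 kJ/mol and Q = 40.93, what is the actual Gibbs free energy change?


dG = dG0' + RT * ln(Q) / 1000
dG = -2.4 + 8.314 * 310 * ln(40.93) / 1000
dG = 7.1667 kJ/mol

7.1667 kJ/mol


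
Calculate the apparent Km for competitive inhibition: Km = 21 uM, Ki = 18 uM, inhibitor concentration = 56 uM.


Km_app = Km * (1 + [I]/Ki)
Km_app = 21 * (1 + 56/18)
Km_app = 86.3333 uM

86.3333 uM


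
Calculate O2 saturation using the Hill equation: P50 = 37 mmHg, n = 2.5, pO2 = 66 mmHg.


Y = pO2^n / (P50^n + pO2^n)
Y = 66^2.5 / (37^2.5 + 66^2.5)
Y = 80.95%

80.95%


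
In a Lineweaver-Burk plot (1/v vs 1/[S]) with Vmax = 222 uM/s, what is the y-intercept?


y-intercept = 1/Vmax
= 1/222
= 0.0045 s/uM

0.0045 s/uM


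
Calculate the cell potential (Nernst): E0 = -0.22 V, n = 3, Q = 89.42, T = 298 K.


E = E0 - (RT/nF) * ln(Q)
E = -0.22 - (8.314 * 298 / (3 * 96485)) * ln(89.42)
E = -0.2585 V

-0.2585 V


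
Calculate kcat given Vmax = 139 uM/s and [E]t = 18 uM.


kcat = Vmax / [E]t
kcat = 139 / 18
kcat = 7.7222 s^-1

7.7222 s^-1


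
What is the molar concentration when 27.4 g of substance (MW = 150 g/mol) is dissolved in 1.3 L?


C = (mass / MW) / volume
C = (27.4 / 150) / 1.3
C = 0.1405 M

0.1405 M


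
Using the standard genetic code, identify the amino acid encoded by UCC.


Standard genetic code lookup.
Codon UCC -> Ser

Ser


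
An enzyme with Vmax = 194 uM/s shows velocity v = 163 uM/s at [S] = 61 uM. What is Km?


Km = [S] * (Vmax - v) / v
Km = 61 * (194 - 163) / 163
Km = 11.6012 uM

11.6012 uM


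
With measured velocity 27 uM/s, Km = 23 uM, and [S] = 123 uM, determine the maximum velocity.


Vmax = v * (Km + [S]) / [S]
Vmax = 27 * (23 + 123) / 123
Vmax = 32.0488 uM/s

32.0488 uM/s


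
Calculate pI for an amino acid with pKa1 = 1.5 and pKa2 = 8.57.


pI = (pKa1 + pKa2) / 2
pI = (1.5 + 8.57) / 2
pI = 5.035

5.035


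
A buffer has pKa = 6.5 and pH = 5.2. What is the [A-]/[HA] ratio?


[A-]/[HA] = 10^(pH - pKa)
= 10^(5.2 - 6.5)
= 0.0501

0.0501


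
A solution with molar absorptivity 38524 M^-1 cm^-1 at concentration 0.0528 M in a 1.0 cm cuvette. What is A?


A = epsilon * c * l
A = 38524 * 0.0528 * 1.0
A = 2034.0672

2034.0672


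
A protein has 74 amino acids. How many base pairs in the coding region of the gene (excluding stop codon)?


Each amino acid = 1 codon = 3 bp
bp = 74 * 3 = 222 bp

222 bp


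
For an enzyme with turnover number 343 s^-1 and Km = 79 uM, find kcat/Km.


Catalytic efficiency = kcat / Km
= 343 / 79
= 4.3418 uM^-1*s^-1

4.3418 uM^-1*s^-1


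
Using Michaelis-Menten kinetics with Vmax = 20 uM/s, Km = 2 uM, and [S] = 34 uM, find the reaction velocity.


v = Vmax * [S] / (Km + [S])
v = 20 * 34 / (2 + 34)
v = 18.8889 uM/s

18.8889 uM/s


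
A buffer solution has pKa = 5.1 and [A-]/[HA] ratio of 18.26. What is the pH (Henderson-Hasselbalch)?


pH = pKa + log10([A-]/[HA])
pH = 5.1 + log10(18.26)
pH = 6.3615

6.3615


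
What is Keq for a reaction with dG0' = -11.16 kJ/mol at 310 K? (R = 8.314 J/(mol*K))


Keq = exp(-dG0 * 1000 / (R * T))
Keq = exp(-(-11.16) * 1000 / (8.314 * 310))
Keq = 75.9478

75.9478


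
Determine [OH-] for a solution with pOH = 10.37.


[OH-] = 10^(-pOH)
[OH-] = 10^(-10.37)
[OH-] = 4.266e-11 M

4.266e-11 M


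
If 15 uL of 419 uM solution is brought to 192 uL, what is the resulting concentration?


C2 = C1 * V1 / V2
C2 = 419 * 15 / 192
C2 = 32.7344 uM

32.7344 uM


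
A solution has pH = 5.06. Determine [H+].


[H+] = 10^(-pH)
[H+] = 10^(-5.06)
[H+] = 8.710e-06 M

8.710e-06 M


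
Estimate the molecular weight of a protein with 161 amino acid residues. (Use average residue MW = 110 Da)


MW = n_residues * 110 Da
MW = 161 * 110
MW = 17710 Da

17710 Da


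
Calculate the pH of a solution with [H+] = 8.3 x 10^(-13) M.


pH = -log10([H+])
pH = -log10(8.3 x 10^(-13))
pH = 12.0809

12.0809


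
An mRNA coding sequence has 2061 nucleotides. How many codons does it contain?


codons = nucleotides / 3
codons = 2061 / 3 = 687

687


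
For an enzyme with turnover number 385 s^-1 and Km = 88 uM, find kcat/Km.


Catalytic efficiency = kcat / Km
= 385 / 88
= 4.375 uM^-1*s^-1

4.375 uM^-1*s^-1


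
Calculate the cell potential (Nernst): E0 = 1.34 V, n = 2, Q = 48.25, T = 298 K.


E = E0 - (RT/nF) * ln(Q)
E = 1.34 - (8.314 * 298 / (2 * 96485)) * ln(48.25)
E = 1.2902 V

1.2902 V


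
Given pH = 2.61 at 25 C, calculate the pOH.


pOH = 14 - pH
pOH = 14 - 2.61
pOH = 11.39

11.39


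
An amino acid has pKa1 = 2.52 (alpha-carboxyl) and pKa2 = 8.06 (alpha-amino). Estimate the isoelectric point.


pI = (pKa1 + pKa2) / 2
pI = (2.52 + 8.06) / 2
pI = 5.29

5.29


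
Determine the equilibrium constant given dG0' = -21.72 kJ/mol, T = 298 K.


Keq = exp(-dG0 * 1000 / (R * T))
Keq = exp(-(-21.72) * 1000 / (8.314 * 298))
Keq = 6416.6236

6416.6236


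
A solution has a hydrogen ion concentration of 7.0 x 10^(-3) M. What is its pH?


pH = -log10([H+])
pH = -log10(7.0 x 10^(-3))
pH = 2.1549

2.1549


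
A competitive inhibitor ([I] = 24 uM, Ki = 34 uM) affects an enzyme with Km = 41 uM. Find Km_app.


Km_app = Km * (1 + [I]/Ki)
Km_app = 41 * (1 + 24/34)
Km_app = 69.9412 uM

69.9412 uM


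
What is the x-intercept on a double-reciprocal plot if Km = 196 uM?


x-intercept = -1/Km
= -1/196
= -0.0051 1/uM

-0.0051 1/uM


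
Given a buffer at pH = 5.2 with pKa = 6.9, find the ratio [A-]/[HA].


[A-]/[HA] = 10^(pH - pKa)
= 10^(5.2 - 6.9)
= 0.02

0.02


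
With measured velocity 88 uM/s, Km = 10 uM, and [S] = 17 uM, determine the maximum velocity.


Vmax = v * (Km + [S]) / [S]
Vmax = 88 * (10 + 17) / 17
Vmax = 139.7647 uM/s

139.7647 uM/s


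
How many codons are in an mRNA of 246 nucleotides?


codons = nucleotides / 3
codons = 246 / 3 = 82

82


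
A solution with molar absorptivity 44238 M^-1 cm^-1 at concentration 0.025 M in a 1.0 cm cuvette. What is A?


A = epsilon * c * l
A = 44238 * 0.025 * 1.0
A = 1105.95

1105.95


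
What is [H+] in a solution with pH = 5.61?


[H+] = 10^(-pH)
[H+] = 10^(-5.61)
[H+] = 2.455e-06 M

2.455e-06 M


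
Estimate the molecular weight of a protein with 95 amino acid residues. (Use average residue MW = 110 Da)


MW = n_residues * 110 Da
MW = 95 * 110
MW = 10450 Da

10450 Da


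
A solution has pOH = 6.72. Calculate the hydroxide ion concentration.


[OH-] = 10^(-pOH)
[OH-] = 10^(-6.72)
[OH-] = 1.905e-07 M

1.905e-07 M


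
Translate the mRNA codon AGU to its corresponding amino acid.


Standard genetic code lookup.
Codon AGU -> Ser

Ser


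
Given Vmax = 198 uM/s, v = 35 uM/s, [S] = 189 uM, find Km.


Km = [S] * (Vmax - v) / v
Km = 189 * (198 - 35) / 35
Km = 880.2 uM

880.2 uM


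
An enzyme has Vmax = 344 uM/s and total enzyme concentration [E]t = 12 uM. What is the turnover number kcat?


kcat = Vmax / [E]t
kcat = 344 / 12
kcat = 28.6667 s^-1

28.6667 s^-1


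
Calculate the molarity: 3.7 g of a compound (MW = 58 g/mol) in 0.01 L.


C = (mass / MW) / volume
C = (3.7 / 58) / 0.01
C = 6.3793 M

6.3793 M


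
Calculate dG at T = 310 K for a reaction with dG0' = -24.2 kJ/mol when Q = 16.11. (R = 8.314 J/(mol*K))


dG = dG0' + RT * ln(Q) / 1000
dG = -24.2 + 8.314 * 310 * ln(16.11) / 1000
dG = -17.0364 kJ/mol

-17.0364 kJ/mol


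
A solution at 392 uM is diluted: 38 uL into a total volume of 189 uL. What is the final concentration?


C2 = C1 * V1 / V2
C2 = 392 * 38 / 189
C2 = 78.8148 uM

78.8148 uM


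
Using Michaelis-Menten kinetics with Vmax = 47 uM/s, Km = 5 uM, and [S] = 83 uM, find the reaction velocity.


v = Vmax * [S] / (Km + [S])
v = 47 * 83 / (5 + 83)
v = 44.3295 uM/s

44.3295 uM/s


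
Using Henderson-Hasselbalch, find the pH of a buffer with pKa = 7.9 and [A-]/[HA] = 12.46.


pH = pKa + log10([A-]/[HA])
pH = 7.9 + log10(12.46)
pH = 8.9955

8.9955


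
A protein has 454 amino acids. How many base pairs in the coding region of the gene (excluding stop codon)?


Each amino acid = 1 codon = 3 bp
bp = 454 * 3 = 1362 bp

1362 bp


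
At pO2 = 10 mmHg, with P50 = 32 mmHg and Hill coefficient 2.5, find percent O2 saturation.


Y = pO2^n / (P50^n + pO2^n)
Y = 10^2.5 / (32^2.5 + 10^2.5)
Y = 5.18%

5.18%


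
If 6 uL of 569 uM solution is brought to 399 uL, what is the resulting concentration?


C2 = C1 * V1 / V2
C2 = 569 * 6 / 399
C2 = 8.5564 uM

8.5564 uM
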